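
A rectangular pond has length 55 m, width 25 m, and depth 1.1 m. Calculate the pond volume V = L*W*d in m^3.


Base area = L * W = 55 * 25 = 1375 m^2
Volume = area * depth = 1375 * 1.1 = 1512.5 m^3

1512.5 m^3


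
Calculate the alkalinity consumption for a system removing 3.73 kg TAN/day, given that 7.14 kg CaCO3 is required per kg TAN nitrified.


Alkalinity factor: 7.14 kg CaCO3 consumed per kg TAN nitrified
alk = 3.73 kg TAN * 7.14 = 26.6322 kg CaCO3/day

26.6322 kg CaCO3/day


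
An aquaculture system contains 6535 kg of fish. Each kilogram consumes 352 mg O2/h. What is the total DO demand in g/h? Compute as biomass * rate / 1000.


Total O2 consumption (mg/h) = 6535 kg * 352 mg/(kg*h) = 2300320 mg/h
Convert to g/h: 2300320 / 1000 = 2300.32 g/h

2300.32 g/h


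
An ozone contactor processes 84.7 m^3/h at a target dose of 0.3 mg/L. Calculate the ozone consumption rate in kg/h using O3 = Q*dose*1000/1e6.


O3 demand (mg/h) = Q * dose * 1000 = 84.7 * 0.3 * 1000 = 25410 mg/h
Convert mg to kg: 25410 / 1e6 = 0.02541 kg/h

0.02541 kg/h


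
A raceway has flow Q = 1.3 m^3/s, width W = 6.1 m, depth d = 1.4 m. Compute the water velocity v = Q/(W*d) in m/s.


Cross-sectional area = W * d = 6.1 * 1.4 = 8.54 m^2
Velocity = Q / A = 1.3 / 8.54 = 0.152225 m/s

0.152225 m/s


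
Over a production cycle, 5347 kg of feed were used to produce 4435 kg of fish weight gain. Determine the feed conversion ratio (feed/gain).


FCR = feed consumed / weight gained
FCR = 5347 kg / 4435 kg = 1.20564

1.20564


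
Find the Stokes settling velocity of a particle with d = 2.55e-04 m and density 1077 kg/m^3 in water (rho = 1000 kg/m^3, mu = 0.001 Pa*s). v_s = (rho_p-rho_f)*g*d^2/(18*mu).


Density difference: rho_p - rho_f = 1077 - 1000 = 77 kg/m^3
d^2 = (2.55e-04)^2 = 6.5025e-08 m^2
Numerator = (rho_p - rho_f) * g * d^2 = 77 * 9.81 * 6.5025e-08 = 4.9117934e-05
Denominator = 18 * mu = 18 * 0.001 = 0.018
v_s = 4.9117934e-05 / 0.018 = 0.00272877 m/s
Check: Re = rho_f * v_s * d / mu = 1000 * 0.00272877 * 2.55e-04 / 0.001 = 0.696 < 1, so Stokes' law applies.

0.00272877 m/s


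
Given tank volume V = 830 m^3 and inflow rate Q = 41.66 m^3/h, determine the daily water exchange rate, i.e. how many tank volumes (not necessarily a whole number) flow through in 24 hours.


Daily flow volume = 41.66 m^3/h * 24 h = 999.84 m^3/day
Exchanges = daily flow / tank volume = 999.84 / 830 = 1.20463 exchanges/day

1.20463 exchanges/day


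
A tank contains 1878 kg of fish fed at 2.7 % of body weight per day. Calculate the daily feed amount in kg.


Feeding rate fraction = 2.7% / 100 = 0.027
Daily feed = 1878 kg * 0.027 = 50.706 kg/day

50.706 kg/day


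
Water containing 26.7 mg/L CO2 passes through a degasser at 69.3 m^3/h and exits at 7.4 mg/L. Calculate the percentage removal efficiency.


CO2_out / CO2_in = 7.4 / 26.7 = 0.27715356
Fraction remaining = 0.27715356
efficiency = (1 - 0.27715356) * 100 = 72.2846 %

72.2846 %


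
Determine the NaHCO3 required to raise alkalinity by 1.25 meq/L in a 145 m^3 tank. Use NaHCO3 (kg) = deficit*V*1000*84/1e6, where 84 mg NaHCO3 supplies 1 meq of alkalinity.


Tank volume in L = 145 m^3 * 1000 = 145000 L
Total meq required = 1.25 meq/L * 145000 L = 181250 meq
NaHCO3 mass = 181250 meq * 84 mg/meq / 1e6 = 15.225 kg

15.225 kg


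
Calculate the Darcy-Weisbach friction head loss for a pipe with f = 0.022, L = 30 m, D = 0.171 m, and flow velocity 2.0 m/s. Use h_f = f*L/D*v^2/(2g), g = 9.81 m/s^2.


v^2 = 2.0^2 = 4 m^2/s^2
L/D = 30/0.171 = 175.4386
h_f = f*(L/D)*v^2/(2g) = 0.022 * 175.4386 * 4 / 19.62 = 0.786881 m

0.786881 m


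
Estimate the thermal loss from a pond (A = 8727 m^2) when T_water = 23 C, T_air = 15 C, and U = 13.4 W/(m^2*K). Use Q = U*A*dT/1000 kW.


Temperature difference dT = 23 - 15 = 8 K
Heat loss (W) = U * A * dT = 13.4 * 8727 * 8 = 935534.4 W
Convert to kW: 935534.4 / 1000 = 935.5344 kW

935.5344 kW


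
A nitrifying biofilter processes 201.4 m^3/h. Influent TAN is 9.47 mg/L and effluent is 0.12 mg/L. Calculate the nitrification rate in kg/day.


Concentration drop: TAN_in - TAN_out = 9.47 - 0.12 = 9.35 mg/L
Hourly TAN removed = Q * dTAN = 201.4 m^3/h * 9.35 mg/L = 1883.09 g/h  (m^3/h * mg/L = g/h)
Daily TAN removed = 1883.09 * 24 = 45194.16 g/day
Convert to kg/day: 45194.16 / 1000 = 45.19416 kg/day

45.19416 kg/day


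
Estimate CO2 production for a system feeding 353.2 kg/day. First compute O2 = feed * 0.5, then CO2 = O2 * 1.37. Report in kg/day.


O2 = 353.2 * 0.5 = 176.6
CO2 = 176.6 * 1.37 = 241.942

241.942 kg/day


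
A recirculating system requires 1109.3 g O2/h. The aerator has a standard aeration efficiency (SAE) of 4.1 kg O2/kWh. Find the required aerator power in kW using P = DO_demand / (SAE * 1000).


SAE in g O2/kWh = 4.1 * 1000 = 4100 g/kWh
P = DO_demand / SAE_g = 1109.3 / 4100 = 0.270561 kW

0.270561 kW


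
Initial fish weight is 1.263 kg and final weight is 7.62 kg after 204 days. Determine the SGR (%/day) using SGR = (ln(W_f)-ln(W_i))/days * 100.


ln(W_f) = ln(7.62) = 2.0307764
ln(W_i) = ln(1.263) = 0.23348984
ln(W_f) - ln(W_i) = 2.0307764 - 0.23348984 = 1.7972866
SGR = 1.7972866 / 204 * 100 = 0.881023 %/day

0.881023 %/day


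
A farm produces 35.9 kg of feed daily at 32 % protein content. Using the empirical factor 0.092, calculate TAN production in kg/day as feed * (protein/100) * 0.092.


Protein in feed = 35.9 * 32/100 = 11.488 kg/day
TAN = protein * 0.092 = 11.488 * 0.092 = 1.056896 kg/day

1.056896 kg/day


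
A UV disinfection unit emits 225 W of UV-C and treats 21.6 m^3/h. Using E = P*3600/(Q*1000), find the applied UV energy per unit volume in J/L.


Energy delivered per hour = 225 W * 3600 s = 810000 J/h
Volume treated per hour = 21.6 m^3/h * 1000 = 21600 L/h
dose = 810000 / 21600 = 37.5 J/L

37.5 J/L


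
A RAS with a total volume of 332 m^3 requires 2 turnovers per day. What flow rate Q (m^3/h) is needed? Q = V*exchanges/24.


Daily recirculation volume = 332 m^3 * 2 = 664 m^3/day
Flow rate Q = daily volume / 24 h = 664 / 24 = 27.6667 m^3/h

27.6667 m^3/h


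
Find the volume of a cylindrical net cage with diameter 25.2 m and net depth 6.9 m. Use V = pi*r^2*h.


r = d/2 = 25.2/2 = 12.6 m
Base area = pi*r^2 = pi*12.6^2 = 498.75925 m^2
Volume = 498.75925 * 6.9 = 3441.44 m^3

3441.44 m^3


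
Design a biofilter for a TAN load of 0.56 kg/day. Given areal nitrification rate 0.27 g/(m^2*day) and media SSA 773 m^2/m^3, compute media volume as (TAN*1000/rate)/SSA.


A = 0.56*1000 / 0.27 = 2074.0741 m^2
V = 2074.0741 / 773 = 2.68315

2.68315 m^3


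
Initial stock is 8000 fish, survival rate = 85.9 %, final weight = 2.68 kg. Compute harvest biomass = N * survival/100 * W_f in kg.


Survivors = 8000 * 85.9/100 = 6872 fish
Harvest biomass = survivors * W_f = 6872 * 2.68 = 18416.96 kg

18416.96 kg


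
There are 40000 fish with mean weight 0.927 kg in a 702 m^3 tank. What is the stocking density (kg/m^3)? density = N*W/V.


Total biomass = 40000 fish * 0.927 kg = 37080 kg
Density = total biomass / volume = 37080 / 702 = 52.8205 kg/m^3

52.8205 kg/m^3


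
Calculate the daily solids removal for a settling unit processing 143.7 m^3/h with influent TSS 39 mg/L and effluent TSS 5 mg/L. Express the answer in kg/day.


Concentration drop: TSS_in - TSS_out = 39 - 5 = 34 mg/L
Hourly solids removed = Q * dTSS = 143.7 m^3/h * 34 mg/L = 4885.8 g/h  (m^3/h * mg/L = g/h)
Daily solids removed = 4885.8 * 24 = 117259.2 g/day
Convert g to kg: 117259.2 / 1000 = 117.2592 kg/day

117.2592 kg/day


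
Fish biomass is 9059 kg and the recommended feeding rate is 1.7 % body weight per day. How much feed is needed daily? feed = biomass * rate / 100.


Feeding rate fraction = 1.7% / 100 = 0.017
Daily feed = 9059 kg * 0.017 = 154.003 kg/day

154.003 kg/day


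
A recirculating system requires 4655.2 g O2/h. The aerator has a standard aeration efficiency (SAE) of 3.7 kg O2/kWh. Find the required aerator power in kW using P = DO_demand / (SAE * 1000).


SAE in g O2/kWh = 3.7 * 1000 = 3700 g/kWh
P = DO_demand / SAE_g = 4655.2 / 3700 = 1.25816 kW

1.25816 kW


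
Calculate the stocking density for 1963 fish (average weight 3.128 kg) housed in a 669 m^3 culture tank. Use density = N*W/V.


Total biomass = 1963 fish * 3.128 kg = 6140.264 kg
Density = total biomass / volume = 6140.264 / 669 = 9.17827 kg/m^3

9.17827 kg/m^3


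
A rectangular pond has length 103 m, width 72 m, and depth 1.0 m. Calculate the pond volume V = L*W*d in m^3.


Base area = L * W = 103 * 72 = 7416 m^2
Volume = area * depth = 7416 * 1.0 = 7416 m^3

7416 m^3


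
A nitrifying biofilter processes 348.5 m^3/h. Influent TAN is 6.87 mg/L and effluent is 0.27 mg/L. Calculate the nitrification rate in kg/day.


Concentration drop: TAN_in - TAN_out = 6.87 - 0.27 = 6.6 mg/L
Hourly TAN removed = Q * dTAN = 348.5 m^3/h * 6.6 mg/L = 2300.1 g/h  (m^3/h * mg/L = g/h)
Daily TAN removed = 2300.1 * 24 = 55202.4 g/day
Convert to kg/day: 55202.4 / 1000 = 55.2024 kg/day

55.2024 kg/day


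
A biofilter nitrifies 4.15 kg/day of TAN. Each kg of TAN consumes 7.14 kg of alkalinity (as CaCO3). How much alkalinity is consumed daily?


Alkalinity factor: 7.14 kg CaCO3 consumed per kg TAN nitrified
alk = 4.15 kg TAN * 7.14 = 29.631 kg CaCO3/day

29.631 kg CaCO3/day


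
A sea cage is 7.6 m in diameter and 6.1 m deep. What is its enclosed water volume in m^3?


r = d/2 = 7.6/2 = 3.8 m
Base area = pi*r^2 = pi*3.8^2 = 45.364598 m^2
Volume = 45.364598 * 6.1 = 276.724 m^3

276.724 m^3


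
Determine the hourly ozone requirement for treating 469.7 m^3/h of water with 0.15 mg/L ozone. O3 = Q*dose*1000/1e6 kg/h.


O3 demand (mg/h) = Q * dose * 1000 = 469.7 * 0.15 * 1000 = 70455 mg/h
Convert mg to kg: 70455 / 1e6 = 0.070455 kg/h

0.070455 kg/h


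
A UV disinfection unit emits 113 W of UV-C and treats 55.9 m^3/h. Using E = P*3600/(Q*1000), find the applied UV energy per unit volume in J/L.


Energy delivered per hour = 113 W * 3600 s = 406800 J/h
Volume treated per hour = 55.9 m^3/h * 1000 = 55900 L/h
dose = 406800 / 55900 = 7.27728 J/L

7.27728 J/L


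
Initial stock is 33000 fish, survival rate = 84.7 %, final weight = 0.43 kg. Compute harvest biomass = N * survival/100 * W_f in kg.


Survivors = 33000 * 84.7/100 = 27951 fish
Harvest biomass = survivors * W_f = 27951 * 0.43 = 12018.93 kg

12018.93 kg


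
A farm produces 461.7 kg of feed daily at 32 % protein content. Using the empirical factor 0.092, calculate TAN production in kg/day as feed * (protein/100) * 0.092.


Protein in feed = 461.7 * 32/100 = 147.744 kg/day
TAN = protein * 0.092 = 147.744 * 0.092 = 13.592448 kg/day

13.592448 kg/day


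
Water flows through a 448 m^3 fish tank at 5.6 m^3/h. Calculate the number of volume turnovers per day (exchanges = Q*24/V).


Daily flow volume = 5.6 m^3/h * 24 h = 134.4 m^3/day
Exchanges = daily flow / tank volume = 134.4 / 448 = 0.3 exchanges/day

0.3 exchanges/day


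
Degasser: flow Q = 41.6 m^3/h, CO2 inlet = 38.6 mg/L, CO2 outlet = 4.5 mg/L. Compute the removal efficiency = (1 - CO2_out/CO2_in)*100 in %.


CO2_out / CO2_in = 4.5 / 38.6 = 0.11658031
Fraction remaining = 0.11658031
efficiency = (1 - 0.11658031) * 100 = 88.342 %

88.342 %


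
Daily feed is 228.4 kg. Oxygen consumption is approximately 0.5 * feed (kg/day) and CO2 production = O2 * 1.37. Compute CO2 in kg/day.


O2 = 228.4 * 0.5 = 114.2
CO2 = 114.2 * 1.37 = 156.454

156.454 kg/day


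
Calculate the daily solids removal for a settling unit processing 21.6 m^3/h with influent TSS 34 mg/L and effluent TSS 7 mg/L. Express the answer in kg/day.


Concentration drop: TSS_in - TSS_out = 34 - 7 = 27 mg/L
Hourly solids removed = Q * dTSS = 21.6 m^3/h * 27 mg/L = 583.2 g/h  (m^3/h * mg/L = g/h)
Daily solids removed = 583.2 * 24 = 13996.8 g/day
Convert g to kg: 13996.8 / 1000 = 13.9968 kg/day

13.9968 kg/day


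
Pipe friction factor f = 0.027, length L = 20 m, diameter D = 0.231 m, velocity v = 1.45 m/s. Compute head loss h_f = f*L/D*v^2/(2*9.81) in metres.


v^2 = 1.45^2 = 2.1025 m^2/s^2
L/D = 20/0.231 = 86.580087
h_f = f*(L/D)*v^2/(2g) = 0.027 * 86.580087 * 2.1025 / 19.62 = 0.250506 m

0.250506 m


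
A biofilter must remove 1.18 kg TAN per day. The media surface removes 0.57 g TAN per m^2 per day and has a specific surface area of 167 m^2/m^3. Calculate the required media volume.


A = 1.18*1000 / 0.57 = 2070.1754 m^2
V = 2070.1754 / 167 = 12.3963

12.3963 m^3


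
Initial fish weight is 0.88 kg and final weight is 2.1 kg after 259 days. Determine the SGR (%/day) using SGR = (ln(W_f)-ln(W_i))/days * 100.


ln(W_f) = ln(2.1) = 0.74193734
ln(W_i) = ln(0.88) = -0.12783337
ln(W_f) - ln(W_i) = 0.74193734 - -0.12783337 = 0.86977071
SGR = 0.86977071 / 259 * 100 = 0.335819 %/day

0.335819 %/day


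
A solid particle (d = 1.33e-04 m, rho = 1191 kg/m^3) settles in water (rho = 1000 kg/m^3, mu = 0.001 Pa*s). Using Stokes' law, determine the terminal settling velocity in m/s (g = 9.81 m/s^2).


Density difference: rho_p - rho_f = 1191 - 1000 = 191 kg/m^3
d^2 = (1.33e-04)^2 = 1.7689e-08 m^2
Numerator = (rho_p - rho_f) * g * d^2 = 191 * 9.81 * 1.7689e-08 = 3.3144056e-05
Denominator = 18 * mu = 18 * 0.001 = 0.018
v_s = 3.3144056e-05 / 0.018 = 0.00184134 m/s
Check: Re = rho_f * v_s * d / mu = 1000 * 0.00184134 * 1.33e-04 / 0.001 = 0.245 < 1, so Stokes' law applies.

0.00184134 m/s


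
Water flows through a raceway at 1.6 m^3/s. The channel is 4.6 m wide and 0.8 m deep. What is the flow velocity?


Cross-sectional area = W * d = 4.6 * 0.8 = 3.68 m^2
Velocity = Q / A = 1.6 / 3.68 = 0.434783 m/s

0.434783 m/s


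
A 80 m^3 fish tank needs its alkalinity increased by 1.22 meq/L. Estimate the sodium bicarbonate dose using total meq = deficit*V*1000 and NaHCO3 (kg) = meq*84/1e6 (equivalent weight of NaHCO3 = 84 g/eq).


Tank volume in L = 80 m^3 * 1000 = 80000 L
Total meq required = 1.22 meq/L * 80000 L = 97600 meq
NaHCO3 mass = 97600 meq * 84 mg/meq / 1e6 = 8.1984 kg

8.1984 kg


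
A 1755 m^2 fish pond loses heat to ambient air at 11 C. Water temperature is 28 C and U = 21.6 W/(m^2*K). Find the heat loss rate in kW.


Temperature difference dT = 28 - 11 = 17 K
Heat loss (W) = U * A * dT = 21.6 * 1755 * 17 = 644436 W
Convert to kW: 644436 / 1000 = 644.436 kW

644.436 kW


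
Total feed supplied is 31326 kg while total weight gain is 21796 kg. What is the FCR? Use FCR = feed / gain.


FCR = feed consumed / weight gained
FCR = 31326 kg / 21796 kg = 1.43724

1.43724


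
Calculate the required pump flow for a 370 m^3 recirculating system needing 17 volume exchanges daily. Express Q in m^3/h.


Daily recirculation volume = 370 m^3 * 17 = 6290 m^3/day
Flow rate Q = daily volume / 24 h = 6290 / 24 = 262.083 m^3/h

262.083 m^3/h


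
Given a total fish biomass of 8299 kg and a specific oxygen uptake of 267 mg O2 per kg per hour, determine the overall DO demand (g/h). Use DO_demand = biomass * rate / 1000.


Total O2 consumption (mg/h) = 8299 kg * 267 mg/(kg*h) = 2215833 mg/h
Convert to g/h: 2215833 / 1000 = 2215.833 g/h

2215.833 g/h


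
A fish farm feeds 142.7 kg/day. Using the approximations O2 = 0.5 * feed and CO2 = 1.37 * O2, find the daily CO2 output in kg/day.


O2 = 142.7 * 0.5 = 71.35
CO2 = 71.35 * 1.37 = 97.7495

97.7495 kg/day


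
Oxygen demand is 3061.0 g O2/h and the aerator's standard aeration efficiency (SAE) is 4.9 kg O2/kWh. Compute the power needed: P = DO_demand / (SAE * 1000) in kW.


SAE in g O2/kWh = 4.9 * 1000 = 4900 g/kWh
P = DO_demand / SAE_g = 3061.0 / 4900 = 0.624694 kW

0.624694 kW


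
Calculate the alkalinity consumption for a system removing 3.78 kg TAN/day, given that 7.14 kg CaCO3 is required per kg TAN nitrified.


Alkalinity factor: 7.14 kg CaCO3 consumed per kg TAN nitrified
alk = 3.78 kg TAN * 7.14 = 26.9892 kg CaCO3/day

26.9892 kg CaCO3/day


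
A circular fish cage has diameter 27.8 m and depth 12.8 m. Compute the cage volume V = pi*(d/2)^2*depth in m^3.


r = d/2 = 27.8/2 = 13.9 m
Base area = pi*r^2 = pi*13.9^2 = 606.98712 m^2
Volume = 606.98712 * 12.8 = 7769.44 m^3

7769.44 m^3


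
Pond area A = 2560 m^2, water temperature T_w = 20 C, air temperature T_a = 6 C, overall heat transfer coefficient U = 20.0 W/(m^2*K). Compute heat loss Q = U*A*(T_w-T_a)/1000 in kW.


Temperature difference dT = 20 - 6 = 14 K
Heat loss (W) = U * A * dT = 20.0 * 2560 * 14 = 716800 W
Convert to kW: 716800 / 1000 = 716.8 kW

716.8 kW


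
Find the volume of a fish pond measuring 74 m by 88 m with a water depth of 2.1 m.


Base area = L * W = 74 * 88 = 6512 m^2
Volume = area * depth = 6512 * 2.1 = 13675.2 m^3

13675.2 m^3


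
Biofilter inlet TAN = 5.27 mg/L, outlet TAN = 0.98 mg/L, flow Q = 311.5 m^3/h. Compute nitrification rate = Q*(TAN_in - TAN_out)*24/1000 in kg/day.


Concentration drop: TAN_in - TAN_out = 5.27 - 0.98 = 4.29 mg/L
Hourly TAN removed = Q * dTAN = 311.5 m^3/h * 4.29 mg/L = 1336.335 g/h  (m^3/h * mg/L = g/h)
Daily TAN removed = 1336.335 * 24 = 32072.04 g/day
Convert to kg/day: 32072.04 / 1000 = 32.07204 kg/day

32.07204 kg/day


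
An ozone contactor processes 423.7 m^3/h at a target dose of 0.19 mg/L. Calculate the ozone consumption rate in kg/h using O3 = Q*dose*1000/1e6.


O3 demand (mg/h) = Q * dose * 1000 = 423.7 * 0.19 * 1000 = 80503 mg/h
Convert mg to kg: 80503 / 1e6 = 0.080503 kg/h

0.080503 kg/h


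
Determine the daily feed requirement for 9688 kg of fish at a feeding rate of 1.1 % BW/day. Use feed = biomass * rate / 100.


Feeding rate fraction = 1.1% / 100 = 0.011
Daily feed = 9688 kg * 0.011 = 106.568 kg/day

106.568 kg/day


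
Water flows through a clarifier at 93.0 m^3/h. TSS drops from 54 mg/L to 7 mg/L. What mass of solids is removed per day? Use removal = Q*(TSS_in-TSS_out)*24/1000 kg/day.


Concentration drop: TSS_in - TSS_out = 54 - 7 = 47 mg/L
Hourly solids removed = Q * dTSS = 93.0 m^3/h * 47 mg/L = 4371 g/h  (m^3/h * mg/L = g/h)
Daily solids removed = 4371 * 24 = 104904 g/day
Convert g to kg: 104904 / 1000 = 104.904 kg/day

104.904 kg/day


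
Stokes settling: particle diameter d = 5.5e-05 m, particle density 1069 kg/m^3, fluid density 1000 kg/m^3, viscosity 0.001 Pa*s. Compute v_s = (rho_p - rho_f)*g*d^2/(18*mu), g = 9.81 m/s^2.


Density difference: rho_p - rho_f = 1069 - 1000 = 69 kg/m^3
d^2 = (5.5e-05)^2 = 3.025e-09 m^2
Numerator = (rho_p - rho_f) * g * d^2 = 69 * 9.81 * 3.025e-09 = 2.0475923e-06
Denominator = 18 * mu = 18 * 0.001 = 0.018
v_s = 2.0475923e-06 / 0.018 = 1.13755e-04 m/s
Check: Re = rho_f * v_s * d / mu = 1000 * 1.13755e-04 * 5.5e-05 / 0.001 = 0.00626 < 1, so Stokes' law applies.

1.13755e-04 m/s


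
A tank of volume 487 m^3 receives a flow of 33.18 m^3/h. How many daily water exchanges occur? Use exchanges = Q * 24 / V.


Daily flow volume = 33.18 m^3/h * 24 h = 796.32 m^3/day
Exchanges = daily flow / tank volume = 796.32 / 487 = 1.63515 exchanges/day

1.63515 exchanges/day


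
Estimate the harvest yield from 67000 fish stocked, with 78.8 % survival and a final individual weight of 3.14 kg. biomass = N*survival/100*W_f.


Survivors = 67000 * 78.8/100 = 52796 fish
Harvest biomass = survivors * W_f = 52796 * 3.14 = 165779.44 kg

165779.44 kg


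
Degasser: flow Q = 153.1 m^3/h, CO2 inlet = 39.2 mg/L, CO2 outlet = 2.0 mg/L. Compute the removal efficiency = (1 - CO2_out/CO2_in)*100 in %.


CO2_out / CO2_in = 2.0 / 39.2 = 0.051020408
Fraction remaining = 0.051020408
efficiency = (1 - 0.051020408) * 100 = 94.898 %

94.898 %


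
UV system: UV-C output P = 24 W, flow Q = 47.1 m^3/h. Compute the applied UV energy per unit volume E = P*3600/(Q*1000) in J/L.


Energy delivered per hour = 24 W * 3600 s = 86400 J/h
Volume treated per hour = 47.1 m^3/h * 1000 = 47100 L/h
dose = 86400 / 47100 = 1.83439 J/L

1.83439 J/L


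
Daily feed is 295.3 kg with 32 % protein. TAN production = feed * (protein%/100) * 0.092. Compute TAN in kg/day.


Protein in feed = 295.3 * 32/100 = 94.496 kg/day
TAN = protein * 0.092 = 94.496 * 0.092 = 8.693632 kg/day

8.693632 kg/day


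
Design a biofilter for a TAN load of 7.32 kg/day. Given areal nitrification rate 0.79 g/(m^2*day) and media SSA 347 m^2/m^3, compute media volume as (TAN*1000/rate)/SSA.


A = 7.32*1000 / 0.79 = 9265.8228 m^2
V = 9265.8228 / 347 = 26.7027

26.7027 m^3


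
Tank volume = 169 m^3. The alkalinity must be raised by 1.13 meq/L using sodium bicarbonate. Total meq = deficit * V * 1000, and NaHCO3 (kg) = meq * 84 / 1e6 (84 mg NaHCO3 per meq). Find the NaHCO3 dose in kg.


Tank volume in L = 169 m^3 * 1000 = 169000 L
Total meq required = 1.13 meq/L * 169000 L = 190970 meq
NaHCO3 mass = 190970 meq * 84 mg/meq / 1e6 = 16.0415 kg

16.0415 kg


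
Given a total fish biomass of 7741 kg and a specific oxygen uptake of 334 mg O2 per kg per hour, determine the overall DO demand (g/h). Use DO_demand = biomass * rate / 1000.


Total O2 consumption (mg/h) = 7741 kg * 334 mg/(kg*h) = 2585494 mg/h
Convert to g/h: 2585494 / 1000 = 2585.494 g/h

2585.494 g/h


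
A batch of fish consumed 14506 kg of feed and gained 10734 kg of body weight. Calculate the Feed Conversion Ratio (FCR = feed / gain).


FCR = feed consumed / weight gained
FCR = 14506 kg / 10734 kg = 1.35141

1.35141


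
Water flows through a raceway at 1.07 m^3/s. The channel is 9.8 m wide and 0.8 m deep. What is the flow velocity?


Cross-sectional area = W * d = 9.8 * 0.8 = 7.84 m^2
Velocity = Q / A = 1.07 / 7.84 = 0.13648 m/s

0.13648 m/s


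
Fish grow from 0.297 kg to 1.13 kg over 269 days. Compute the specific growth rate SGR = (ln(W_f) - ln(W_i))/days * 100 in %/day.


ln(W_f) = ln(1.13) = 0.12221763
ln(W_i) = ln(0.297) = -1.2140231
ln(W_f) - ln(W_i) = 0.12221763 - -1.2140231 = 1.3362407
SGR = 1.3362407 / 269 * 100 = 0.496744 %/day

0.496744 %/day


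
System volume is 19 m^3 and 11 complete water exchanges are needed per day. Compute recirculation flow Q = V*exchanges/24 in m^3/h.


Daily recirculation volume = 19 m^3 * 11 = 209 m^3/day
Flow rate Q = daily volume / 24 h = 209 / 24 = 8.70833 m^3/h

8.70833 m^3/h


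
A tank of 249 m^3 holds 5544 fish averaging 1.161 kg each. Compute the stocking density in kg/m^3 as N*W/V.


Total biomass = 5544 fish * 1.161 kg = 6436.584 kg
Density = total biomass / volume = 6436.584 / 249 = 25.8497 kg/m^3

25.8497 kg/m^3


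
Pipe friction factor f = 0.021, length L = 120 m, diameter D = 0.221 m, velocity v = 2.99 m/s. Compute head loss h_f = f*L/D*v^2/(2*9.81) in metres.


v^2 = 2.99^2 = 8.9401 m^2/s^2
L/D = 120/0.221 = 542.98643
h_f = f*(L/D)*v^2/(2g) = 0.021 * 542.98643 * 8.9401 / 19.62 = 5.19579 m

5.19579 m


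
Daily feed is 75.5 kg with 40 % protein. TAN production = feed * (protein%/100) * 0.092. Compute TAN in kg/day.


Protein in feed = 75.5 * 40/100 = 30.2 kg/day
TAN = protein * 0.092 = 30.2 * 0.092 = 2.7784 kg/day

2.7784 kg/day


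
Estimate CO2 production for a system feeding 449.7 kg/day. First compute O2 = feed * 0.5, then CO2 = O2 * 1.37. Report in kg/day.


O2 = 449.7 * 0.5 = 224.85
CO2 = 224.85 * 1.37 = 308.0445

308.0445 kg/day


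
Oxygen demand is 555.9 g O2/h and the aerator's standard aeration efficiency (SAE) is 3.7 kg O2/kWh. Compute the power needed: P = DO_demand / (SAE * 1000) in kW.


SAE in g O2/kWh = 3.7 * 1000 = 3700 g/kWh
P = DO_demand / SAE_g = 555.9 / 3700 = 0.150243 kW

0.150243 kW


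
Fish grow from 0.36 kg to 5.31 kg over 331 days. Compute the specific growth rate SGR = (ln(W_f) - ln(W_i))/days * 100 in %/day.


ln(W_f) = ln(5.31) = 1.6695918
ln(W_i) = ln(0.36) = -1.0216512
ln(W_f) - ln(W_i) = 1.6695918 - -1.0216512 = 2.691243
SGR = 2.691243 / 331 * 100 = 0.813064 %/day

0.813064 %/day


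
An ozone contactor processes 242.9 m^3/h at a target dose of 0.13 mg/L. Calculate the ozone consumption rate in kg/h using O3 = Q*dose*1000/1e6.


O3 demand (mg/h) = Q * dose * 1000 = 242.9 * 0.13 * 1000 = 31577 mg/h
Convert mg to kg: 31577 / 1e6 = 0.031577 kg/h

0.031577 kg/h


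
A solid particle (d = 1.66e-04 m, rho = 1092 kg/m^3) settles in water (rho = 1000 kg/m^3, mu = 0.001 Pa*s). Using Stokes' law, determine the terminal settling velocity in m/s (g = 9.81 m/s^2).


Density difference: rho_p - rho_f = 1092 - 1000 = 92 kg/m^3
d^2 = (1.66e-04)^2 = 2.7556e-08 m^2
Numerator = (rho_p - rho_f) * g * d^2 = 92 * 9.81 * 2.7556e-08 = 2.4869841e-05
Denominator = 18 * mu = 18 * 0.001 = 0.018
v_s = 2.4869841e-05 / 0.018 = 0.00138166 m/s
Check: Re = rho_f * v_s * d / mu = 1000 * 0.00138166 * 1.66e-04 / 0.001 = 0.229 < 1, so Stokes' law applies.

0.00138166 m/s


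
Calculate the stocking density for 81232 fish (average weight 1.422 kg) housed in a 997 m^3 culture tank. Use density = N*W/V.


Total biomass = 81232 fish * 1.422 kg = 115511.904 kg
Density = total biomass / volume = 115511.904 / 997 = 115.859 kg/m^3

115.859 kg/m^3


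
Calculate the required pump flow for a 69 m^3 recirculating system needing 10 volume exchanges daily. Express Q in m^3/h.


Daily recirculation volume = 69 m^3 * 10 = 690 m^3/day
Flow rate Q = daily volume / 24 h = 690 / 24 = 28.75 m^3/h

28.75 m^3/h


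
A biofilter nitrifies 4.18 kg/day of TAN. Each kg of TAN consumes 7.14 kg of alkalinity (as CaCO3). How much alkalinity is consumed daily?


Alkalinity factor: 7.14 kg CaCO3 consumed per kg TAN nitrified
alk = 4.18 kg TAN * 7.14 = 29.8452 kg CaCO3/day

29.8452 kg CaCO3/day


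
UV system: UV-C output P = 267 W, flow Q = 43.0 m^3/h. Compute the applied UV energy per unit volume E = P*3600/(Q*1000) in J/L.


Energy delivered per hour = 267 W * 3600 s = 961200 J/h
Volume treated per hour = 43.0 m^3/h * 1000 = 43000 L/h
dose = 961200 / 43000 = 22.3535 J/L

22.3535 J/L


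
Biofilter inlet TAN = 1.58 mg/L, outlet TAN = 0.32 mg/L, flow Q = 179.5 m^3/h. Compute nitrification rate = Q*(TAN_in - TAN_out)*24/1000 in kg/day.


Concentration drop: TAN_in - TAN_out = 1.58 - 0.32 = 1.26 mg/L
Hourly TAN removed = Q * dTAN = 179.5 m^3/h * 1.26 mg/L = 226.17 g/h  (m^3/h * mg/L = g/h)
Daily TAN removed = 226.17 * 24 = 5428.08 g/day
Convert to kg/day: 5428.08 / 1000 = 5.42808 kg/day

5.42808 kg/day


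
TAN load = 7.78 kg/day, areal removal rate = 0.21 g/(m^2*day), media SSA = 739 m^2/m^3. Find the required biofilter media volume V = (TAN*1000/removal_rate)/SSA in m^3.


A = 7.78*1000 / 0.21 = 37047.619 m^2
V = 37047.619 / 739 = 50.1321

50.1321 m^3


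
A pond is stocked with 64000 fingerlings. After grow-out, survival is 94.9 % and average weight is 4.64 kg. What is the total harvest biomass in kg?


Survivors = 64000 * 94.9/100 = 60736 fish
Harvest biomass = survivors * W_f = 60736 * 4.64 = 281815.04 kg

281815.04 kg


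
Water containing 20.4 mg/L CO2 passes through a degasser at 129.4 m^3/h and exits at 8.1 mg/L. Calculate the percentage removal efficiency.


CO2_out / CO2_in = 8.1 / 20.4 = 0.39705882
Fraction remaining = 0.39705882
efficiency = (1 - 0.39705882) * 100 = 60.2941 %

60.2941 %


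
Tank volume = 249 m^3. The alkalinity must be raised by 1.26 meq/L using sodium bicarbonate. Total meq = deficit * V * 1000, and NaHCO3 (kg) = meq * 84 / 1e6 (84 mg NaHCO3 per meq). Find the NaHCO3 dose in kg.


Tank volume in L = 249 m^3 * 1000 = 249000 L
Total meq required = 1.26 meq/L * 249000 L = 313740 meq
NaHCO3 mass = 313740 meq * 84 mg/meq / 1e6 = 26.3542 kg

26.3542 kg


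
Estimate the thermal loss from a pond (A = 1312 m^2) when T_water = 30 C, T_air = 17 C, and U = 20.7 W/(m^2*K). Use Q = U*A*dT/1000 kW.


Temperature difference dT = 30 - 17 = 13 K
Heat loss (W) = U * A * dT = 20.7 * 1312 * 13 = 353059.2 W
Convert to kW: 353059.2 / 1000 = 353.0592 kW

353.0592 kW


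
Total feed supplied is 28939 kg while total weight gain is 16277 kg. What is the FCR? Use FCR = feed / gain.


FCR = feed consumed / weight gained
FCR = 28939 kg / 16277 kg = 1.77791

1.77791


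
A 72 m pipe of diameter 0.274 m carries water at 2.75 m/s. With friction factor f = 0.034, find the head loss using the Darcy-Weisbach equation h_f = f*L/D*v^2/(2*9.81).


v^2 = 2.75^2 = 7.5625 m^2/s^2
L/D = 72/0.274 = 262.77372
h_f = f*(L/D)*v^2/(2g) = 0.034 * 262.77372 * 7.5625 / 19.62 = 3.44372 m

3.44372 m


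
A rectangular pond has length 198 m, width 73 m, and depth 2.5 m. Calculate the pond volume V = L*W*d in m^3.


Base area = L * W = 198 * 73 = 14454 m^2
Volume = area * depth = 14454 * 2.5 = 36135 m^3

36135 m^3


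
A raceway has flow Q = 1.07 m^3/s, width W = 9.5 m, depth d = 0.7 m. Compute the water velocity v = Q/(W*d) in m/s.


Cross-sectional area = W * d = 9.5 * 0.7 = 6.65 m^2
Velocity = Q / A = 1.07 / 6.65 = 0.160902 m/s

0.160902 m/s


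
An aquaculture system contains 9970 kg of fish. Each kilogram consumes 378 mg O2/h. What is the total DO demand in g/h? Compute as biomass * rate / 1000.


Total O2 consumption (mg/h) = 9970 kg * 378 mg/(kg*h) = 3768660 mg/h
Convert to g/h: 3768660 / 1000 = 3768.66 g/h

3768.66 g/h


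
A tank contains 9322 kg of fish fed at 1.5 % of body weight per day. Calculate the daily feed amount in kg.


Feeding rate fraction = 1.5% / 100 = 0.015
Daily feed = 9322 kg * 0.015 = 139.83 kg/day

139.83 kg/day


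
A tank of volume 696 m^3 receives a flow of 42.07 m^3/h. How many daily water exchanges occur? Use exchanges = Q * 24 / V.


Daily flow volume = 42.07 m^3/h * 24 h = 1009.68 m^3/day
Exchanges = daily flow / tank volume = 1009.68 / 696 = 1.45069 exchanges/day

1.45069 exchanges/day


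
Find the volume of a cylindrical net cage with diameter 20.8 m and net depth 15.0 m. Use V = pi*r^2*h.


r = d/2 = 20.8/2 = 10.4 m
Base area = pi*r^2 = pi*10.4^2 = 339.79466 m^2
Volume = 339.79466 * 15.0 = 5096.92 m^3

5096.92 m^3


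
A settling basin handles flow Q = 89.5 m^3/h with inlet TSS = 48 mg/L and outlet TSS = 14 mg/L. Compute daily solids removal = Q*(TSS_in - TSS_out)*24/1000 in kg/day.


Concentration drop: TSS_in - TSS_out = 48 - 14 = 34 mg/L
Hourly solids removed = Q * dTSS = 89.5 m^3/h * 34 mg/L = 3043 g/h  (m^3/h * mg/L = g/h)
Daily solids removed = 3043 * 24 = 73032 g/day
Convert g to kg: 73032 / 1000 = 73.032 kg/day

73.032 kg/day


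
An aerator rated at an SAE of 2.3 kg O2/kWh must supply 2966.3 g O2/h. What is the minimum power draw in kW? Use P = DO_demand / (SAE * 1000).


SAE in g O2/kWh = 2.3 * 1000 = 2300 g/kWh
P = DO_demand / SAE_g = 2966.3 / 2300 = 1.2897 kW

1.2897 kW


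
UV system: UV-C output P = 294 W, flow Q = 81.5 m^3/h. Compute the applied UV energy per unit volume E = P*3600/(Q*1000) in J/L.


Energy delivered per hour = 294 W * 3600 s = 1058400 J/h
Volume treated per hour = 81.5 m^3/h * 1000 = 81500 L/h
dose = 1058400 / 81500 = 12.9865 J/L

12.9865 J/L


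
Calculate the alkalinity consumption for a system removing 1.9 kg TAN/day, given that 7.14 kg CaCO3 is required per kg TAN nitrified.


Alkalinity factor: 7.14 kg CaCO3 consumed per kg TAN nitrified
alk = 1.9 kg TAN * 7.14 = 13.566 kg CaCO3/day

13.566 kg CaCO3/day


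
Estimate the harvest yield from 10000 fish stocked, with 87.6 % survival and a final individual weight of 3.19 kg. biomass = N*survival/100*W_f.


Survivors = 10000 * 87.6/100 = 8760 fish
Harvest biomass = survivors * W_f = 8760 * 3.19 = 27944.4 kg

27944.4 kg


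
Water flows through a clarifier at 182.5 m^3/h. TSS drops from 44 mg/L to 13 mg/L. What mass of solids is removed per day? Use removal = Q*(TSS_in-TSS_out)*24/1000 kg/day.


Concentration drop: TSS_in - TSS_out = 44 - 13 = 31 mg/L
Hourly solids removed = Q * dTSS = 182.5 m^3/h * 31 mg/L = 5657.5 g/h  (m^3/h * mg/L = g/h)
Daily solids removed = 5657.5 * 24 = 135780 g/day
Convert g to kg: 135780 / 1000 = 135.78 kg/day

135.78 kg/day


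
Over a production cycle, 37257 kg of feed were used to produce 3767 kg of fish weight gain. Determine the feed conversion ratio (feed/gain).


FCR = feed consumed / weight gained
FCR = 37257 kg / 3767 kg = 9.89036

9.89036


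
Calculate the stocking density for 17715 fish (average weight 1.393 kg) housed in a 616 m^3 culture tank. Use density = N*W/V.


Total biomass = 17715 fish * 1.393 kg = 24676.995 kg
Density = total biomass / volume = 24676.995 / 616 = 40.0601 kg/m^3

40.0601 kg/m^3


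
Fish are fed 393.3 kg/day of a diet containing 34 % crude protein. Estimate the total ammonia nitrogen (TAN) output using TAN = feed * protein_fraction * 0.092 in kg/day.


Protein in feed = 393.3 * 34/100 = 133.722 kg/day
TAN = protein * 0.092 = 133.722 * 0.092 = 12.302424 kg/day

12.302424 kg/day


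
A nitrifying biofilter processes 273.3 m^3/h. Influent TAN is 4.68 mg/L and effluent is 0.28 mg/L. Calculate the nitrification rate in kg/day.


Concentration drop: TAN_in - TAN_out = 4.68 - 0.28 = 4.4 mg/L
Hourly TAN removed = Q * dTAN = 273.3 m^3/h * 4.4 mg/L = 1202.52 g/h  (m^3/h * mg/L = g/h)
Daily TAN removed = 1202.52 * 24 = 28860.48 g/day
Convert to kg/day: 28860.48 / 1000 = 28.86048 kg/day

28.86048 kg/day


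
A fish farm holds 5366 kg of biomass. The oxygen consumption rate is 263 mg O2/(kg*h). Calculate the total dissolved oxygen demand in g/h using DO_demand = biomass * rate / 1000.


Total O2 consumption (mg/h) = 5366 kg * 263 mg/(kg*h) = 1411258 mg/h
Convert to g/h: 1411258 / 1000 = 1411.258 g/h

1411.258 g/h


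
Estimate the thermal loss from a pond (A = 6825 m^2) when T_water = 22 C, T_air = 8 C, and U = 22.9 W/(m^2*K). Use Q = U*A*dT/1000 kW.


Temperature difference dT = 22 - 8 = 14 K
Heat loss (W) = U * A * dT = 22.9 * 6825 * 14 = 2188095 W
Convert to kW: 2188095 / 1000 = 2188.095 kW

2188.095 kW


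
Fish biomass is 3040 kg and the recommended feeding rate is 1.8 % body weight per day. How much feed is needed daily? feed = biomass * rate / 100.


Feeding rate fraction = 1.8% / 100 = 0.018
Daily feed = 3040 kg * 0.018 = 54.72 kg/day

54.72 kg/day


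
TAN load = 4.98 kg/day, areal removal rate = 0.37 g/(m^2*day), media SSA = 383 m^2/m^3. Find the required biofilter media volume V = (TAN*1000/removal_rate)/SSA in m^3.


A = 4.98*1000 / 0.37 = 13459.459 m^2
V = 13459.459 / 383 = 35.1422

35.1422 m^3


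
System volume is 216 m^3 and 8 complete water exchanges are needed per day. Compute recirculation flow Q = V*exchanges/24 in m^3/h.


Daily recirculation volume = 216 m^3 * 8 = 1728 m^3/day
Flow rate Q = daily volume / 24 h = 1728 / 24 = 72 m^3/h

72 m^3/h


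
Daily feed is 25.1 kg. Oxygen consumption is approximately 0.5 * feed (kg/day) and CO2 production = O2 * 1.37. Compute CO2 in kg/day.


O2 = 25.1 * 0.5 = 12.55
CO2 = 12.55 * 1.37 = 17.1935

17.1935 kg/day


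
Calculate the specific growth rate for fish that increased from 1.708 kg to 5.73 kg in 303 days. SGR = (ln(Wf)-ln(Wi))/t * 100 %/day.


ln(W_f) = ln(5.73) = 1.7457155
ln(W_i) = ln(1.708) = 0.5353231
ln(W_f) - ln(W_i) = 1.7457155 - 0.5353231 = 1.2103924
SGR = 1.2103924 / 303 * 100 = 0.399469 %/day

0.399469 %/day


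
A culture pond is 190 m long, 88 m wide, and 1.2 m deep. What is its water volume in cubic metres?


Base area = L * W = 190 * 88 = 16720 m^2
Volume = area * depth = 16720 * 1.2 = 20064 m^3

20064 m^3


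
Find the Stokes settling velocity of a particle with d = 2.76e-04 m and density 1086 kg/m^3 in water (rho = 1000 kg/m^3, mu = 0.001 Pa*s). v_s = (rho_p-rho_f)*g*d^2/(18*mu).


Density difference: rho_p - rho_f = 1086 - 1000 = 86 kg/m^3
d^2 = (2.76e-04)^2 = 7.6176e-08 m^2
Numerator = (rho_p - rho_f) * g * d^2 = 86 * 9.81 * 7.6176e-08 = 6.4266644e-05
Denominator = 18 * mu = 18 * 0.001 = 0.018
v_s = 6.4266644e-05 / 0.018 = 0.00357037 m/s
Check: Re = rho_f * v_s * d / mu = 1000 * 0.00357037 * 2.76e-04 / 0.001 = 0.985 < 1, so Stokes' law applies.

0.00357037 m/s


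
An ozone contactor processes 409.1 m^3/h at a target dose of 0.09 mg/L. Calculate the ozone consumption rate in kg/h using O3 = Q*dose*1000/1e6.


O3 demand (mg/h) = Q * dose * 1000 = 409.1 * 0.09 * 1000 = 36819 mg/h
Convert mg to kg: 36819 / 1e6 = 0.036819 kg/h

0.036819 kg/h


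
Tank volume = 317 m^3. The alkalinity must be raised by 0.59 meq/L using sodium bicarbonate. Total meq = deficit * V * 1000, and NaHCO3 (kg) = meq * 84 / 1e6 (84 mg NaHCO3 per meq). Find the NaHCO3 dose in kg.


Tank volume in L = 317 m^3 * 1000 = 317000 L
Total meq required = 0.59 meq/L * 317000 L = 187030 meq
NaHCO3 mass = 187030 meq * 84 mg/meq / 1e6 = 15.7105 kg

15.7105 kg


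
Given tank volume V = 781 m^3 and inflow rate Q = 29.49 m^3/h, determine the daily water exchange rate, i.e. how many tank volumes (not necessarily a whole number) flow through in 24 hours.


Daily flow volume = 29.49 m^3/h * 24 h = 707.76 m^3/day
Exchanges = daily flow / tank volume = 707.76 / 781 = 0.906223 exchanges/day

0.906223 exchanges/day


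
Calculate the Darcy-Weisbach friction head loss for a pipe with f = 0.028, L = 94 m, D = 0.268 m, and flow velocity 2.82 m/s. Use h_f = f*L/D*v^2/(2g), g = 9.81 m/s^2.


v^2 = 2.82^2 = 7.9524 m^2/s^2
L/D = 94/0.268 = 350.74627
h_f = f*(L/D)*v^2/(2g) = 0.028 * 350.74627 * 7.9524 / 19.62 = 3.98062 m

3.98062 m


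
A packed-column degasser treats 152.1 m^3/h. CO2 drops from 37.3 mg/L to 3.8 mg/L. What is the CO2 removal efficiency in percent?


CO2_out / CO2_in = 3.8 / 37.3 = 0.10187668
Fraction remaining = 0.10187668
efficiency = (1 - 0.10187668) * 100 = 89.8123 %

89.8123 %


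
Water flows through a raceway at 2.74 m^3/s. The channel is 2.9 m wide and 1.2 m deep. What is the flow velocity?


Cross-sectional area = W * d = 2.9 * 1.2 = 3.48 m^2
Velocity = Q / A = 2.74 / 3.48 = 0.787356 m/s

0.787356 m/s


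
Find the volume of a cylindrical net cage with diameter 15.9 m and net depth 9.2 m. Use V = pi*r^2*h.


r = d/2 = 15.9/2 = 7.95 m
Base area = pi*r^2 = pi*7.95^2 = 198.55651 m^2
Volume = 198.55651 * 9.2 = 1826.72 m^3

1826.72 m^3


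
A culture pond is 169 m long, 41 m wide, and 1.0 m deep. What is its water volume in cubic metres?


Base area = L * W = 169 * 41 = 6929 m^2
Volume = area * depth = 6929 * 1.0 = 6929 m^3

6929 m^3


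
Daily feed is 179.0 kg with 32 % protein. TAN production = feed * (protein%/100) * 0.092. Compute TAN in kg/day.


Protein in feed = 179.0 * 32/100 = 57.28 kg/day
TAN = protein * 0.092 = 57.28 * 0.092 = 5.26976 kg/day

5.26976 kg/day


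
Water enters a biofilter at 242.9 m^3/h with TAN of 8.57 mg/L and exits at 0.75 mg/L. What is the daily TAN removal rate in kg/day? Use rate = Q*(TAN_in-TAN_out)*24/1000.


Concentration drop: TAN_in - TAN_out = 8.57 - 0.75 = 7.82 mg/L
Hourly TAN removed = Q * dTAN = 242.9 m^3/h * 7.82 mg/L = 1899.478 g/h  (m^3/h * mg/L = g/h)
Daily TAN removed = 1899.478 * 24 = 45587.472 g/day
Convert to kg/day: 45587.472 / 1000 = 45.587472 kg/day

45.587472 kg/day


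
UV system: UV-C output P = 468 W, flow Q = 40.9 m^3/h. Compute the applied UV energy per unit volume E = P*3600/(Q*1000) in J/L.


Energy delivered per hour = 468 W * 3600 s = 1684800 J/h
Volume treated per hour = 40.9 m^3/h * 1000 = 40900 L/h
dose = 1684800 / 40900 = 41.1932 J/L

41.1932 J/L


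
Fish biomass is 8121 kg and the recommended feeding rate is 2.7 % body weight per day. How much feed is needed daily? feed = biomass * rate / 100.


Feeding rate fraction = 2.7% / 100 = 0.027
Daily feed = 8121 kg * 0.027 = 219.267 kg/day

219.267 kg/day


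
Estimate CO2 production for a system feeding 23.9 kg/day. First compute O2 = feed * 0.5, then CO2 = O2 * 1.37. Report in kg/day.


O2 = 23.9 * 0.5 = 11.95
CO2 = 11.95 * 1.37 = 16.3715

16.3715 kg/day


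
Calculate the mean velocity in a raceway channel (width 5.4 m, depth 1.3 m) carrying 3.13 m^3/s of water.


Cross-sectional area = W * d = 5.4 * 1.3 = 7.02 m^2
Velocity = Q / A = 3.13 / 7.02 = 0.445869 m/s

0.445869 m/s


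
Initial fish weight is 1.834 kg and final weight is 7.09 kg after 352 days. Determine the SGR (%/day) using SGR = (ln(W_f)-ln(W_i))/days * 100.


ln(W_f) = ln(7.09) = 1.9586853
ln(W_i) = ln(1.834) = 0.60649937
ln(W_f) - ln(W_i) = 1.9586853 - 0.60649937 = 1.3521859
SGR = 1.3521859 / 352 * 100 = 0.384144 %/day

0.384144 %/day
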